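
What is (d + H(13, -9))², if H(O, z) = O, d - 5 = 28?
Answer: 2116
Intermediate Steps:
d = 33 (d = 5 + 28 = 33)
(d + H(13, -9))² = (33 + 13)² = 46² = 2116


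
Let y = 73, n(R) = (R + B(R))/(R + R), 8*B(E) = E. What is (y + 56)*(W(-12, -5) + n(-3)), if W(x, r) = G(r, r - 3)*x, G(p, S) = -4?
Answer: 100233/16 ≈ 6264.6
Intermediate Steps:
B(E) = E/8
n(R) = 9/16 (n(R) = (R + R/8)/(R + R) = (9*R/8)/((2*R)) = (9*R/8)*(1/(2*R)) = 9/16)
W(x, r) = -4*x
(y + 56)*(W(-12, -5) + n(-3)) = (73 + 56)*(-4*(-12) + 9/16) = 129*(48 + 9/16) = 129*(777/16) = 100233/16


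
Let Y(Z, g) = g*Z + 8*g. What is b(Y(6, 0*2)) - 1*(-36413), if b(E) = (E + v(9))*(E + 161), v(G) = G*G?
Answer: 49454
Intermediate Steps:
v(G) = G**2
Y(Z, g) = 8*g + Z*g (Y(Z, g) = Z*g + 8*g = 8*g + Z*g)
b(E) = (81 + E)*(161 + E) (b(E) = (E + 9**2)*(E + 161) = (E + 81)*(161 + E) = (81 + E)*(161 + E))
b(Y(6, 0*2)) - 1*(-36413) = (13041 + ((0*2)*(8 + 6))**2 + 242*((0*2)*(8 + 6))) - 1*(-36413) = (13041 + (0*14)**2 + 242*(0*14)) + 36413 = (13041 + 0**2 + 242*0) + 36413 = (13041 + 0 + 0) + 36413 = 13041 + 36413 = 49454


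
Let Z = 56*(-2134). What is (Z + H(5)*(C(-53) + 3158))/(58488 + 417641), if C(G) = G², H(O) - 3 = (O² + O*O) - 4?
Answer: 172879/476129 ≈ 0.36309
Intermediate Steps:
Z = -119504
H(O) = -1 + 2*O² (H(O) = 3 + ((O² + O*O) - 4) = 3 + ((O² + O²) - 4) = 3 + (2*O² - 4) = 3 + (-4 + 2*O²) = -1 + 2*O²)
(Z + H(5)*(C(-53) + 3158))/(58488 + 417641) = (-119504 + (-1 + 2*5²)*((-53)² + 3158))/(58488 + 417641) = (-119504 + (-1 + 2*25)*(2809 + 3158))/476129 = (-119504 + (-1 + 50)*5967)*(1/476129) = (-119504 + 49*5967)*(1/476129) = (-119504 + 292383)*(1/476129) = 172879*(1/476129) = 172879/476129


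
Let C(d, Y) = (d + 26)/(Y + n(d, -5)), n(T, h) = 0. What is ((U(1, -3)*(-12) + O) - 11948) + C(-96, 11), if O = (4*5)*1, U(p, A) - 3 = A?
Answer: -131278/11 ≈ -11934.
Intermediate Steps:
U(p, A) = 3 + A
C(d, Y) = (26 + d)/Y (C(d, Y) = (d + 26)/(Y + 0) = (26 + d)/Y)
O = 20 (O = 20*1 = 20)
((U(1, -3)*(-12) + O) - 11948) + C(-96, 11) = (((3 - 3)*(-12) + 20) - 11948) + (26 - 96)/11 = ((0*(-12) + 20) - 11948) + (1/11)*(-70) = ((0 + 20) - 11948) - 70/11 = (20 - 11948) - 70/11 = -11928 - 70/11 = -131278/11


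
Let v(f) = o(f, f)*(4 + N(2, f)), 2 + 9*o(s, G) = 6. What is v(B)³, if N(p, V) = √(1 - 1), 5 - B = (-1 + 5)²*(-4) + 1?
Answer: 4096/729 ≈ 5.6187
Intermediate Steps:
o(s, G) = 4/9 (o(s, G) = -2/9 + (⅑)*6 = -2/9 + ⅔ = 4/9)
B = 68 (B = 5 - ((-1 + 5)²*(-4) + 1) = 5 - (4²*(-4) + 1) = 5 - (16*(-4) + 1) = 5 - (-64 + 1) = 5 - 1*(-63) = 5 + 63 = 68)
N(p, V) = 0 (N(p, V) = √0 = 0)
v(f) = 16/9 (v(f) = 4*(4 + 0)/9 = (4/9)*4 = 16/9)
v(B)³ = (16/9)³ = 4096/729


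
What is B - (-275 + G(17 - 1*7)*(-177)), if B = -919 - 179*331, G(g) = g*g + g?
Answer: -40423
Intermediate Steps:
G(g) = g + g² (G(g) = g² + g = g + g²)
B = -60168 (B = -919 - 59249 = -60168)
B - (-275 + G(17 - 1*7)*(-177)) = -60168 - (-275 + ((17 - 1*7)*(1 + (17 - 1*7)))*(-177)) = -60168 - (-275 + ((17 - 7)*(1 + (17 - 7)))*(-177)) = -60168 - (-275 + (10*(1 + 10))*(-177)) = -60168 - (-275 + (10*11)*(-177)) = -60168 - (-275 + 110*(-177)) = -60168 - (-275 - 19470) = -60168 - 1*(-19745) = -60168 + 19745 = -40423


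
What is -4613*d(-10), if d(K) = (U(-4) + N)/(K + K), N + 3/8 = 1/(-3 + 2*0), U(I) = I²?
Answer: 1692971/480 ≈ 3527.0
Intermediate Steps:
N = -17/24 (N = -3/8 + 1/(-3 + 2*0) = -3/8 + 1/(-3 + 0) = -3/8 + 1/(-3) = -3/8 - ⅓ = -17/24 ≈ -0.70833)
d(K) = 367/(48*K) (d(K) = ((-4)² - 17/24)/(K + K) = (16 - 17/24)/((2*K)) = 367*(1/(2*K))/24 = 367/(48*K))
-4613*d(-10) = -1692971/(48*(-10)) = -1692971*(-1)/(48*10) = -4613*(-367/480) = 1692971/480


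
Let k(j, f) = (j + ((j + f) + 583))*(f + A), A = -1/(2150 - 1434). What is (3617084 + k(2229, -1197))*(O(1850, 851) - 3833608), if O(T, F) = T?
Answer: 675040412188926/179 ≈ 3.7712e+12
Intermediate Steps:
A = -1/716 ≈ -0.0013966
k(j, f) = (-1/716 + f)*(583 + f + 2*j) (k(j, f) = (j + ((j + f) + 583))*(f - 1/716) = (j + ((f + j) + 583))*(-1/716 + f) = (j + (583 + f + j))*(-1/716 + f) = (583 + f + 2*j)*(-1/716 + f) = (-1/716 + f)*(583 + f + 2*j))
(3617084 + k(2229, -1197))*(O(1850, 851) - 3833608) = (3617084 + (-583/716 + (-1197)² - 1/358*2229 + (417427/716)*(-1197) + 2*(-1197)*2229))*(1850 - 3833608) = (3617084 + (-583/716 + 1432809 - 2229/358 - 499660119/716 - 5336226))*(-3831758) = (3617084 - 823627933/179)*(-3831758) = -176169897/179*(-3831758) = 675040412188926/179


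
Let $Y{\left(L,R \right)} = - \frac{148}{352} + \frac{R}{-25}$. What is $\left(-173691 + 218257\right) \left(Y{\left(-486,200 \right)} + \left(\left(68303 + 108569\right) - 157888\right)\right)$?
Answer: $\frac{37209289833}{44} \approx 8.4567 \cdot 10^{8}$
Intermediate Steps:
$Y{\left(L,R \right)} = - \frac{37}{88} - \frac{R}{25}$ ($Y{\left(L,R \right)} = \left(-148\right) \frac{1}{352} + R \left(- \frac{1}{25}\right) = - \frac{37}{88} - \frac{R}{25}$)
$\left(-173691 + 218257\right) \left(Y{\left(-486,200 \right)} + \left(\left(68303 + 108569\right) - 157888\right)\right) = \left(-173691 + 218257\right) \left(\left(- \frac{37}{88} - 8\right) + \left(\left(68303 + 108569\right) - 157888\right)\right) = 44566 \left(\left(- \frac{37}{88} - 8\right) + \left(176872 - 157888\right)\right) = 44566 \left(- \frac{741}{88} + 18984\right) = 44566 \cdot \frac{1669851}{88} = \frac{37209289833}{44}$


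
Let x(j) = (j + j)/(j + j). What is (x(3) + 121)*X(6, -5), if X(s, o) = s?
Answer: 732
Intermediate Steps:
x(j) = 1 (x(j) = (2*j)/((2*j)) = (2*j)*(1/(2*j)) = 1)
(x(3) + 121)*X(6, -5) = (1 + 121)*6 = 122*6 = 732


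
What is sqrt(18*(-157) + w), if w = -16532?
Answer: I*sqrt(19358) ≈ 139.13*I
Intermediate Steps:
sqrt(18*(-157) + w) = sqrt(18*(-157) - 16532) = sqrt(-2826 - 16532) = sqrt(-19358) = I*sqrt(19358)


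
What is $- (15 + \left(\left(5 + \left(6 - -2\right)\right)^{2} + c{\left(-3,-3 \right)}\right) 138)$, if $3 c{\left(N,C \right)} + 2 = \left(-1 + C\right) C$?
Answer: $-23797$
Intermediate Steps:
$c{\left(N,C \right)} = - \frac{2}{3} + \frac{C \left(-1 + C\right)}{3}$ ($c{\left(N,C \right)} = - \frac{2}{3} + \frac{\left(-1 + C\right) C}{3} = - \frac{2}{3} + \frac{C \left(-1 + C\right)}{3}$)
$- (15 + \left(\left(5 + \left(6 - -2\right)\right)^{2} + c{\left(-3,-3 \right)}\right) 138) = - (15 + \left(\left(5 + \left(6 - -2\right)\right)^{2} - \left(- \frac{1}{3} - 3\right)\right) 138) = - (15 + \left(\left(5 + \left(6 + 2\right)\right)^{2} + \left(- \frac{2}{3} + 1 + \frac{1}{3} \cdot 9\right)\right) 138) = - (15 + \left(\left(5 + 8\right)^{2} + \left(- \frac{2}{3} + 1 + 3\right)\right) 138) = - (15 + \left(13^{2} + \frac{10}{3}\right) 138) = - (15 + \left(169 + \frac{10}{3}\right) 138) = - (15 + \frac{517}{3} \cdot 138) = - (15 + 23782) = \left(-1\right) 23797 = -23797$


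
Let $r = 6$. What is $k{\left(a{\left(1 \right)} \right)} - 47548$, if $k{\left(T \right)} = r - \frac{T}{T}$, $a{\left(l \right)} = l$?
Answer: $-47543$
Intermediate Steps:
$k{\left(T \right)} = 5$ ($k{\left(T \right)} = 6 - \frac{T}{T} = 6 - 1 = 5$)
$k{\left(a{\left(1 \right)} \right)} - 47548 = 5 - 47548 = -47543$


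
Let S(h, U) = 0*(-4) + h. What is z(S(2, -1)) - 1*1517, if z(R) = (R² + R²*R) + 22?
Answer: -1483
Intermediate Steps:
S(h, U) = h (S(h, U) = 0 + h = h)
z(R) = 22 + R² + R³ (z(R) = (R² + R³) + 22 = 22 + R² + R³)
z(S(2, -1)) - 1*1517 = (22 + 2² + 2³) - 1*1517 = (22 + 4 + 8) - 1517 = 34 - 1517 = -1483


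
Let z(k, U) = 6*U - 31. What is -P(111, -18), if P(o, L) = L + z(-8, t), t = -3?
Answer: 67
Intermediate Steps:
z(k, U) = -31 + 6*U
P(o, L) = -49 + L (P(o, L) = L + (-31 + 6*(-3)) = L + (-31 - 18) = L - 49 = -49 + L)
-P(111, -18) = -(-49 - 18) = -1*(-67) = 67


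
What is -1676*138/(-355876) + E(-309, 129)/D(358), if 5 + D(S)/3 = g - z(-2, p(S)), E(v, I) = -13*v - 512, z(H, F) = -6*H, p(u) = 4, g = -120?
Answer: -288071503/36566259 ≈ -7.8781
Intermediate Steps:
E(v, I) = -512 - 13*v
D(S) = -411 (D(S) = -15 + 3*(-120 - (-6)*(-2)) = -15 + 3*(-120 - 1*12) = -15 + 3*(-120 - 12) = -15 + 3*(-132) = -15 - 396 = -411)
-1676*138/(-355876) + E(-309, 129)/D(358) = -1676*138/(-355876) + (-512 - 13*(-309))/(-411) = -231288*(-1/355876) + (-512 + 4017)*(-1/411) = 57822/88969 + 3505*(-1/411) = 57822/88969 - 3505/411 = -288071503/36566259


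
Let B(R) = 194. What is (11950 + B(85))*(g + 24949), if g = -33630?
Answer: -105422064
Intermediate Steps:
(11950 + B(85))*(g + 24949) = (11950 + 194)*(-33630 + 24949) = 12144*(-8681) = -105422064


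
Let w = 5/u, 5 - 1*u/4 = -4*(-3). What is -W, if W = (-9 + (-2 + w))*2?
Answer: 313/14 ≈ 22.357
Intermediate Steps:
u = -28 (u = 20 - (-16)*(-3) = 20 - 4*12 = 20 - 48 = -28)
w = -5/28 (w = 5/(-28) = 5*(-1/28) = -5/28 ≈ -0.17857)
W = -313/14 (W = (-9 + (-2 - 5/28))*2 = (-9 - 61/28)*2 = -313/28*2 = -313/14 ≈ -22.357)
-W = -1*(-313/14) = 313/14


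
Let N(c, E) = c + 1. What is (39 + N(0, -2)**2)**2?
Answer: 1600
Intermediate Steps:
N(c, E) = 1 + c
(39 + N(0, -2)**2)**2 = (39 + (1 + 0)**2)**2 = (39 + 1**2)**2 = (39 + 1)**2 = 40**2 = 1600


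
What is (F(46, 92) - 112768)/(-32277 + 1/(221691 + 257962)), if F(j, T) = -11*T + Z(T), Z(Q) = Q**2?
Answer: 12628783837/3870439970 ≈ 3.2629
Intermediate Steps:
F(j, T) = T**2 - 11*T (F(j, T) = -11*T + T**2 = T**2 - 11*T)
(F(46, 92) - 112768)/(-32277 + 1/(221691 + 257962)) = (92*(-11 + 92) - 112768)/(-32277 + 1/(221691 + 257962)) = (92*81 - 112768)/(-32277 + 1/479653) = (7452 - 112768)/(-32277 + 1/479653) = -105316/(-15481759880/479653) = -105316*(-479653/15481759880) = 12628783837/3870439970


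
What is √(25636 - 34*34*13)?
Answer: 4*√663 ≈ 103.00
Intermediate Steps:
√(25636 - 34*34*13) = √(25636 - 1156*13) = √(25636 - 15028) = √10608 = 4*√663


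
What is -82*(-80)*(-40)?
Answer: -262400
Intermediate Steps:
-82*(-80)*(-40) = 6560*(-40) = -262400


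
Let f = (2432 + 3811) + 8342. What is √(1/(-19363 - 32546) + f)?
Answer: 2*√81198198939/4719 ≈ 120.77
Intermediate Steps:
f = 14585 (f = 6243 + 8342 = 14585)
√(1/(-19363 - 32546) + f) = √(1/(-19363 - 32546) + 14585) = √(1/(-51909) + 14585) = √(-1/51909 + 14585) = √(757092764/51909) = 2*√81198198939/4719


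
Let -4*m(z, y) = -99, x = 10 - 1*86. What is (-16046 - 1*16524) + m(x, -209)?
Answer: -130181/4 ≈ -32545.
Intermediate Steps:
x = -76 (x = 10 - 86 = -76)
m(z, y) = 99/4 (m(z, y) = -1/4*(-99) = 99/4)
(-16046 - 1*16524) + m(x, -209) = (-16046 - 1*16524) + 99/4 = (-16046 - 16524) + 99/4 = -32570 + 99/4 = -130181/4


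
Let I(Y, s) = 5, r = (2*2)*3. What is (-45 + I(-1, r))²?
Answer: 1600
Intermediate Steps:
r = 12 (r = 4*3 = 12)
(-45 + I(-1, r))² = (-45 + 5)² = (-40)² = 1600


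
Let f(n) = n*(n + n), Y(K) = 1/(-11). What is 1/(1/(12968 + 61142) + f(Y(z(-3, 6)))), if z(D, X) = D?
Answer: 8967310/148341 ≈ 60.451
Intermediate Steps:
Y(K) = -1/11
f(n) = 2*n² (f(n) = n*(2*n) = 2*n²)
1/(1/(12968 + 61142) + f(Y(z(-3, 6)))) = 1/(1/(12968 + 61142) + 2*(-1/11)²) = 1/(1/74110 + 2*(1/121)) = 1/(1/74110 + 2/121) = 1/(148341/8967310) = 8967310/148341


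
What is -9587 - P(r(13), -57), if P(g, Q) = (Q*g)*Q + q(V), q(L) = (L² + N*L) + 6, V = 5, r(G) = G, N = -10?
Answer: -51805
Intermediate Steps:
q(L) = 6 + L² - 10*L (q(L) = (L² - 10*L) + 6 = 6 + L² - 10*L)
P(g, Q) = -19 + g*Q² (P(g, Q) = (Q*g)*Q + (6 + 5² - 10*5) = g*Q² + (6 + 25 - 50) = g*Q² - 19 = -19 + g*Q²)
-9587 - P(r(13), -57) = -9587 - (-19 + 13*(-57)²) = -9587 - (-19 + 13*3249) = -9587 - (-19 + 42237) = -9587 - 1*42218 = -9587 - 42218 = -51805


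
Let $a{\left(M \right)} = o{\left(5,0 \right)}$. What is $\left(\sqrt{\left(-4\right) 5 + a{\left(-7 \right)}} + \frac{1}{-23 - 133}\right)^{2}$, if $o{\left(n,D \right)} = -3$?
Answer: $\frac{\left(1 - 156 i \sqrt{23}\right)^{2}}{24336} \approx -23.0 - 0.061485 i$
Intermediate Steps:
$a{\left(M \right)} = -3$
$\left(\sqrt{\left(-4\right) 5 + a{\left(-7 \right)}} + \frac{1}{-23 - 133}\right)^{2} = \left(\sqrt{\left(-4\right) 5 - 3} + \frac{1}{-23 - 133}\right)^{2} = \left(\sqrt{-20 - 3} + \frac{1}{-156}\right)^{2} = \left(\sqrt{-23} - \frac{1}{156}\right)^{2} = \left(i \sqrt{23} - \frac{1}{156}\right)^{2} = \left(- \frac{1}{156} + i \sqrt{23}\right)^{2}$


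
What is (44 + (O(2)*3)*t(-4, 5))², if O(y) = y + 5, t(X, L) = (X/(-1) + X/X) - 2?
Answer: 11449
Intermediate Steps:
t(X, L) = -1 - X (t(X, L) = (X*(-1) + 1) - 2 = (-X + 1) - 2 = (1 - X) - 2 = -1 - X)
O(y) = 5 + y
(44 + (O(2)*3)*t(-4, 5))² = (44 + ((5 + 2)*3)*(-1 - 1*(-4)))² = (44 + (7*3)*(-1 + 4))² = (44 + 21*3)² = (44 + 63)² = 107² = 11449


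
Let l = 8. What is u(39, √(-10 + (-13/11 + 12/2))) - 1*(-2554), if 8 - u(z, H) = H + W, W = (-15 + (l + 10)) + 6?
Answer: 2553 - I*√627/11 ≈ 2553.0 - 2.2764*I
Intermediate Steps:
W = 9 (W = (-15 + (8 + 10)) + 6 = (-15 + 18) + 6 = 3 + 6 = 9)
u(z, H) = -1 - H (u(z, H) = 8 - (H + 9) = 8 - (9 + H) = 8 + (-9 - H) = -1 - H)
u(39, √(-10 + (-13/11 + 12/2))) - 1*(-2554) = (-1 - √(-10 + (-13/11 + 12/2))) - 1*(-2554) = (-1 - √(-10 + (-13*1/11 + 12*(½)))) + 2554 = (-1 - √(-10 + (-13/11 + 6))) + 2554 = (-1 - √(-10 + 53/11)) + 2554 = (-1 - √(-57/11)) + 2554 = (-1 - I*√627/11) + 2554 = 2553 - I*√627/11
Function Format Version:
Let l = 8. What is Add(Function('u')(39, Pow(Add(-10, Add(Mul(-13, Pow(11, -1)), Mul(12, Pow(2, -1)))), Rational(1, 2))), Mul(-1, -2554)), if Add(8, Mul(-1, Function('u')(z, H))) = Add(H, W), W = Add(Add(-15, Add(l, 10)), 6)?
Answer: Add(2553, Mul(Rational(-1, 11), I, Pow(627, Rational(1, 2)))) ≈ Add(2553.0, Mul(-2.2764, I))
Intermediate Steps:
W = 9 (W = Add(Add(-15, Add(8, 10)), 6) = Add(Add(-15, 18), 6) = Add(3, 6) = 9)
Function('u')(z, H) = Add(-1, Mul(-1, H)) (Function('u')(z, H) = Add(8, Mul(-1, Add(H, 9))) = Add(8, Mul(-1, Add(9, H))) = Add(8, Add(-9, Mul(-1, H))) = Add(-1, Mul(-1, H)))
Add(Function('u')(39, Pow(Add(-10, Add(Mul(-13, Pow(11, -1)), Mul(12, Pow(2, -1)))), Rational(1, 2))), Mul(-1, -2554)) = Add(Add(-1, Mul(-1, Pow(Add(-10, Add(Mul(-13, Pow(11, -1)), Mul(12, Pow(2, -1)))), Rational(1, 2)))), Mul(-1, -2554)) = Add(Add(-1, Mul(-1, Pow(Add(-10, Add(Mul(-13, Rational(1, 11)), Mul(12, Rational(1, 2)))), Rational(1, 2)))), 2554) = Add(Add(-1, Mul(-1, Pow(Add(-10, Add(Rational(-13, 11), 6)), Rational(1, 2)))), 2554) = Add(Add(-1, Mul(-1, Pow(Add(-10, Rational(53, 11)), Rational(1, 2)))), 2554) = Add(Add(-1, Mul(-1, Pow(Rational(-57, 11), Rational(1, 2)))), 2554) = Add(Add(-1, Mul(-1, Mul(Rational(1, 11), I, Pow(627, Rational(1, 2))))), 2554) = Add(Add(-1, Mul(Rational(-1, 11), I, Pow(627, Rational(1, 2)))), 2554) = Add(2553, Mul(Rational(-1, 11), I, Pow(627, Rational(1, 2))))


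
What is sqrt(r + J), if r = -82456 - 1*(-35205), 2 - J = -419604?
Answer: sqrt(372355) ≈ 610.21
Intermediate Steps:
J = 419606 (J = 2 - 1*(-419604) = 2 + 419604 = 419606)
r = -47251 (r = -82456 + 35205 = -47251)
sqrt(r + J) = sqrt(-47251 + 419606) = sqrt(372355)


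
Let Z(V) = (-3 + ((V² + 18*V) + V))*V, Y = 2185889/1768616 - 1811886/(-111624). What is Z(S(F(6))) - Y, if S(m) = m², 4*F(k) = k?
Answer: 5485653142027/65806664128 ≈ 83.360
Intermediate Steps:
F(k) = k/4
Y = 143688676813/8225833016 (Y = 2185889*(1/1768616) - 1811886*(-1/111624) = 2185889/1768616 + 301981/18604 = 143688676813/8225833016 ≈ 17.468)
Z(V) = V*(-3 + V² + 19*V) (Z(V) = (-3 + (V² + 19*V))*V = (-3 + V² + 19*V)*V = V*(-3 + V² + 19*V))
Z(S(F(6))) - Y = ((¼)*6)²*(-3 + (((¼)*6)²)² + 19*((¼)*6)²) - 1*143688676813/8225833016 = (3/2)²*(-3 + ((3/2)²)² + 19*(3/2)²) - 143688676813/8225833016 = 9*(-3 + (9/4)² + 19*(9/4))/4 - 143688676813/8225833016 = 9*(-3 + 81/16 + 171/4)/4 - 143688676813/8225833016 = (9/4)*(717/16) - 143688676813/8225833016 = 6453/64 - 143688676813/8225833016 = 5485653142027/65806664128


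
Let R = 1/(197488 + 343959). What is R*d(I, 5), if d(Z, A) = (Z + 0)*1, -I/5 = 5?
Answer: -25/541447 ≈ -4.6173e-5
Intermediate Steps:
I = -25 (I = -5*5 = -25)
d(Z, A) = Z (d(Z, A) = Z*1 = Z)
R = 1/541447 ≈ 1.8469e-6
R*d(I, 5) = (1/541447)*(-25) = -25/541447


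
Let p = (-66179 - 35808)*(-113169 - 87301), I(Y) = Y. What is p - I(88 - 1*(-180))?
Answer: 20445333622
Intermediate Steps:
p = 20445333890 (p = -101987*(-200470) = 20445333890)
p - I(88 - 1*(-180)) = 20445333890 - (88 - 1*(-180)) = 20445333890 - (88 + 180) = 20445333890 - 1*268 = 20445333890 - 268 = 20445333622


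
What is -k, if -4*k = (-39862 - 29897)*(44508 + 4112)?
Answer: -847920645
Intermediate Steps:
k = 847920645 (k = -(-39862 - 29897)*(44508 + 4112)/4 = -(-69759)*48620/4 = -¼*(-3391682580) = 847920645)
-k = -1*847920645 = -847920645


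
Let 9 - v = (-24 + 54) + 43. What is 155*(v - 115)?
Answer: -27745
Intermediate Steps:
v = -64 (v = 9 - ((-24 + 54) + 43) = 9 - (30 + 43) = 9 - 1*73 = 9 - 73 = -64)
155*(v - 115) = 155*(-64 - 115) = 155*(-179) = -27745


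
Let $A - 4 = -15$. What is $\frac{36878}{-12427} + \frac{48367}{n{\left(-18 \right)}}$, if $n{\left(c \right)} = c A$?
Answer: $\frac{53977715}{223686} \approx 241.31$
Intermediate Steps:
$A = -11$ ($A = 4 - 15 = -11$)
$n{\left(c \right)} = - 11 c$ ($n{\left(c \right)} = c \left(-11\right) = - 11 c$)
$\frac{36878}{-12427} + \frac{48367}{n{\left(-18 \right)}} = \frac{36878}{-12427} + \frac{48367}{\left(-11\right) \left(-18\right)} = 36878 \left(- \frac{1}{12427}\right) + \frac{48367}{198} = - \frac{36878}{12427} + 48367 \cdot \frac{1}{198} = - \frac{36878}{12427} + \frac{4397}{18} = \frac{53977715}{223686}$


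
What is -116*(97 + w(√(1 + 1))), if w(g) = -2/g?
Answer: -11252 + 116*√2 ≈ -11088.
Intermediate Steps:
-116*(97 + w(√(1 + 1))) = -116*(97 - 2/√(1 + 1)) = -116*(97 - 2*√2/2) = -116*(97 - √2) = -11252 + 116*√2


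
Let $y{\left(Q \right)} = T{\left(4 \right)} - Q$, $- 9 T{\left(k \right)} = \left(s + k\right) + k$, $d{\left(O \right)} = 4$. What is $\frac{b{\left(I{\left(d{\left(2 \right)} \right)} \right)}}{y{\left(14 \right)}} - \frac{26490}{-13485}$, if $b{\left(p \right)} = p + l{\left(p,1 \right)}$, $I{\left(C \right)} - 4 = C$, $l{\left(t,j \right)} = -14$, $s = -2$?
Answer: $\frac{46943}{19778} \approx 2.3735$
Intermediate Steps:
$T{\left(k \right)} = \frac{2}{9} - \frac{2 k}{9}$ ($T{\left(k \right)} = - \frac{\left(-2 + k\right) + k}{9} = - \frac{-2 + 2 k}{9} = \frac{2}{9} - \frac{2 k}{9}$)
$y{\left(Q \right)} = - \frac{2}{3} - Q$ ($y{\left(Q \right)} = \left(\frac{2}{9} - \frac{8}{9}\right) - Q = - \frac{2}{3} - Q$)
$I{\left(C \right)} = 4 + C$
$b{\left(p \right)} = -14 + p$ ($b{\left(p \right)} = p - 14 = -14 + p$)
$\frac{b{\left(I{\left(d{\left(2 \right)} \right)} \right)}}{y{\left(14 \right)}} - \frac{26490}{-13485} = \frac{-14 + \left(4 + 4\right)}{- \frac{2}{3} - 14} - \frac{26490}{-13485} = \frac{-14 + 8}{- \frac{2}{3} - 14} - - \frac{1766}{899} = - \frac{6}{- \frac{44}{3}} + \frac{1766}{899} = \left(-6\right) \left(- \frac{3}{44}\right) + \frac{1766}{899} = \frac{9}{22} + \frac{1766}{899} = \frac{46943}{19778}$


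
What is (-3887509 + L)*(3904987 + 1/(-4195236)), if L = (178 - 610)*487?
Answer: -67133084777234751383/4195236 ≈ -1.6002e+13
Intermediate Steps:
L = -210384 (L = -432*487 = -210384)
(-3887509 + L)*(3904987 + 1/(-4195236)) = (-3887509 - 210384)*(3904987 + 1/(-4195236)) = -4097893*(3904987 - 1/4195236) = -4097893*16382342041931/4195236 = -67133084777234751383/4195236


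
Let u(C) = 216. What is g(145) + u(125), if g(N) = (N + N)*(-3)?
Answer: -654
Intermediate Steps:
g(N) = -6*N (g(N) = (2*N)*(-3) = -6*N)
g(145) + u(125) = -6*145 + 216 = -870 + 216 = -654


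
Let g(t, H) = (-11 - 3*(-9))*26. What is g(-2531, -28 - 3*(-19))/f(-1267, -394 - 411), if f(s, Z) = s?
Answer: -416/1267 ≈ -0.32833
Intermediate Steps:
g(t, H) = 416 (g(t, H) = (-11 + 27)*26 = 16*26 = 416)
g(-2531, -28 - 3*(-19))/f(-1267, -394 - 411) = 416/(-1267) = 416*(-1/1267) = -416/1267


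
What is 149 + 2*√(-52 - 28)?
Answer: 149 + 8*I*√5 ≈ 149.0 + 17.889*I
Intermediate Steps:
149 + 2*√(-52 - 28) = 149 + 2*√(-80) = 149 + 2*(4*I*√5) = 149 + 8*I*√5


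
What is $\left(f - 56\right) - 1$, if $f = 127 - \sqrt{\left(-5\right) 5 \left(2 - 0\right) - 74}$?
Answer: $70 - 2 i \sqrt{31} \approx 70.0 - 11.136 i$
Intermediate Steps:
$f = 127 - 2 i \sqrt{31}$ ($f = 127 - \sqrt{- 25 \left(2 + 0\right) - 74} = 127 - \sqrt{\left(-25\right) 2 - 74} = 127 - \sqrt{-50 - 74} = 127 - \sqrt{-124} = 127 - 2 i \sqrt{31} \approx 127.0 - 11.136 i$)
$\left(f - 56\right) - 1 = \left(\left(127 - 2 i \sqrt{31}\right) - 56\right) - 1 = \left(71 - 2 i \sqrt{31}\right) - 1 = 70 - 2 i \sqrt{31}$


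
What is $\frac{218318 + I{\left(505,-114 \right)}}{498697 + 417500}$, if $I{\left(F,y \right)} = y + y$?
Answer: $\frac{218090}{916197} \approx 0.23804$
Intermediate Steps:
$I{\left(F,y \right)} = 2 y$
$\frac{218318 + I{\left(505,-114 \right)}}{498697 + 417500} = \frac{218318 + 2 \left(-114\right)}{498697 + 417500} = \frac{218318 - 228}{916197} = 218090 \cdot \frac{1}{916197} = \frac{218090}{916197}$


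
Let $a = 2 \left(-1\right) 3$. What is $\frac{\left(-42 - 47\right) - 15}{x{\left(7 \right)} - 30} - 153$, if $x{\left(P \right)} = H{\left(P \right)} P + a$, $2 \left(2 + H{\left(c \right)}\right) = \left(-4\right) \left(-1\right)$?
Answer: $- \frac{1351}{9} \approx -150.11$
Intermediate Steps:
$a = -6$ ($a = \left(-2\right) 3 = -6$)
$H{\left(c \right)} = 0$ ($H{\left(c \right)} = -2 + \frac{\left(-4\right) \left(-1\right)}{2} = -2 + \frac{1}{2} \cdot 4 = -2 + 2 = 0$)
$x{\left(P \right)} = -6$ ($x{\left(P \right)} = 0 P - 6 = 0 - 6 = -6$)
$\frac{\left(-42 - 47\right) - 15}{x{\left(7 \right)} - 30} - 153 = \frac{\left(-42 - 47\right) - 15}{-6 - 30} - 153 = \frac{-89 - 15}{-36} - 153 = \left(-104\right) \left(- \frac{1}{36}\right) - 153 = \frac{26}{9} - 153 = - \frac{1351}{9}$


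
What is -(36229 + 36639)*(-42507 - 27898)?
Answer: 5130271540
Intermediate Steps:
-(36229 + 36639)*(-42507 - 27898) = -72868*(-70405) = -1*(-5130271540) = 5130271540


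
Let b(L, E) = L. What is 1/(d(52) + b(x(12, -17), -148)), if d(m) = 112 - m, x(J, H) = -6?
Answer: 1/54 ≈ 0.018519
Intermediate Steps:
1/(d(52) + b(x(12, -17), -148)) = 1/((112 - 1*52) - 6) = 1/((112 - 52) - 6) = 1/(60 - 6) = 1/54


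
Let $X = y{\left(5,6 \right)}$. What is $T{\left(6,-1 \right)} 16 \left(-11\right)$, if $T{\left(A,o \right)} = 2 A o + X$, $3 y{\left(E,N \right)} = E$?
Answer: $\frac{5456}{3} \approx 1818.7$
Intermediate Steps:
$y{\left(E,N \right)} = \frac{E}{3}$
$X = \frac{5}{3}$ ($X = \frac{1}{3} \cdot 5 = \frac{5}{3} \approx 1.6667$)
$T{\left(A,o \right)} = \frac{5}{3} + 2 A o$ ($T{\left(A,o \right)} = 2 A o + \frac{5}{3} = \frac{5}{3} + 2 A o$)
$T{\left(6,-1 \right)} 16 \left(-11\right) = \left(\frac{5}{3} + 2 \cdot 6 \left(-1\right)\right) 16 \left(-11\right) = \left(\frac{5}{3} - 12\right) 16 \left(-11\right) = \left(- \frac{31}{3}\right) 16 \left(-11\right) = \left(- \frac{496}{3}\right) \left(-11\right) = \frac{5456}{3}$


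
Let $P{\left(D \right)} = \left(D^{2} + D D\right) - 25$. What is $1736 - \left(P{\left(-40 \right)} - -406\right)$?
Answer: $-1845$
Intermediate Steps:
$P{\left(D \right)} = -25 + 2 D^{2}$ ($P{\left(D \right)} = \left(D^{2} + D^{2}\right) - 25 = 2 D^{2} - 25 = -25 + 2 D^{2}$)
$1736 - \left(P{\left(-40 \right)} - -406\right) = 1736 - \left(\left(-25 + 2 \left(-40\right)^{2}\right) - -406\right) = 1736 - \left(\left(-25 + 2 \cdot 1600\right) + 406\right) = 1736 - \left(\left(-25 + 3200\right) + 406\right) = 1736 - \left(3175 + 406\right) = 1736 - 3581 = -1845$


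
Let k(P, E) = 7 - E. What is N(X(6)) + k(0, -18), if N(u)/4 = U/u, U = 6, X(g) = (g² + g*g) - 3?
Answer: 583/23 ≈ 25.348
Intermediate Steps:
X(g) = -3 + 2*g² (X(g) = (g² + g²) - 3 = 2*g² - 3 = -3 + 2*g²)
N(u) = 24/u (N(u) = 4*(6/u) = 24/u)
N(X(6)) + k(0, -18) = 24/(-3 + 2*6²) + (7 - 1*(-18)) = 24/(-3 + 2*36) + (7 + 18) = 24/(-3 + 72) + 25 = 24/69 + 25 = 24*(1/69) + 25 = 8/23 + 25 = 583/23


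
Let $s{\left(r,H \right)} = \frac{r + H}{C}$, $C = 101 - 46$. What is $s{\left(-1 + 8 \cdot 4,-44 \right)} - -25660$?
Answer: $\frac{1411287}{55} \approx 25660.0$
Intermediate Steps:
$C = 55$
$s{\left(r,H \right)} = \frac{H}{55} + \frac{r}{55}$ ($s{\left(r,H \right)} = \frac{r + H}{55} = \left(H + r\right) \frac{1}{55} = \frac{H}{55} + \frac{r}{55}$)
$s{\left(-1 + 8 \cdot 4,-44 \right)} - -25660 = \left(\frac{1}{55} \left(-44\right) + \frac{-1 + 8 \cdot 4}{55}\right) - -25660 = \left(- \frac{4}{5} + \frac{-1 + 32}{55}\right) + 25660 = \left(- \frac{4}{5} + \frac{1}{55} \cdot 31\right) + 25660 = \left(- \frac{4}{5} + \frac{31}{55}\right) + 25660 = - \frac{13}{55} + 25660 = \frac{1411287}{55}$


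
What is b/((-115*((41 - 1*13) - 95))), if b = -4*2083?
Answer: -8332/7705 ≈ -1.0814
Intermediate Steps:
b = -8332
b/((-115*((41 - 1*13) - 95))) = -8332*(-1/(115*((41 - 1*13) - 95))) = -8332*(-1/(115*((41 - 13) - 95))) = -8332*(-1/(115*(28 - 95))) = -8332/((-115*(-67))) = -8332/7705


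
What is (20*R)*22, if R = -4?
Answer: -1760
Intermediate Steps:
(20*R)*22 = (20*(-4))*22 = -80*22 = -1760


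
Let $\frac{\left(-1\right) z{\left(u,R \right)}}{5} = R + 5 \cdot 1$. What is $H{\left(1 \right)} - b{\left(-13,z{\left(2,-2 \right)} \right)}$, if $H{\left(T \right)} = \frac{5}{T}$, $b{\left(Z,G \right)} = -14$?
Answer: $19$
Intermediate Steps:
$z{\left(u,R \right)} = -25 - 5 R$ ($z{\left(u,R \right)} = - 5 \left(R + 5 \cdot 1\right) = - 5 \left(R + 5\right) = - 5 \left(5 + R\right) = -25 - 5 R$)
$H{\left(1 \right)} - b{\left(-13,z{\left(2,-2 \right)} \right)} = \frac{5}{1} - -14 = 5 \cdot 1 + 14 = 5 + 14 = 19$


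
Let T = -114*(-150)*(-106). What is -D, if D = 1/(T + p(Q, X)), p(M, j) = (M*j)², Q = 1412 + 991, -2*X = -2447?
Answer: -4/34576050929481 ≈ -1.1569e-13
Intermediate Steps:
X = 2447/2 (X = -½*(-2447) = 2447/2 ≈ 1223.5)
Q = 2403
T = -1812600 (T = 17100*(-106) = -1812600)
p(M, j) = M²*j²
D = 4/34576050929481 (D = 1/(-1812600 + 2403²*(2447/2)²) = 1/(-1812600 + 5774409*(5987809/4)) = 1/(-1812600 + 34576058179881/4) = 1/(34576050929481/4) = 4/34576050929481 ≈ 1.1569e-13)
-D = -1*4/34576050929481 = -4/34576050929481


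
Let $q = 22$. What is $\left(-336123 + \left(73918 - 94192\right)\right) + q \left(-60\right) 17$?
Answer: $-378837$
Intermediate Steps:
$\left(-336123 + \left(73918 - 94192\right)\right) + q \left(-60\right) 17 = \left(-336123 + \left(73918 - 94192\right)\right) + 22 \left(-60\right) 17 = \left(-336123 + \left(73918 - 94192\right)\right) - 22440 = \left(-336123 - 20274\right) - 22440 = -356397 - 22440 = -378837$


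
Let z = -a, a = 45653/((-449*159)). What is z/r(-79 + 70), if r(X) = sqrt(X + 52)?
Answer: 45653*sqrt(43)/3069813 ≈ 0.097520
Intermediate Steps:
r(X) = sqrt(52 + X)
a = -45653/71391 (a = 45653/(-71391) = 45653*(-1/71391) = -45653/71391 ≈ -0.63948)
z = 45653/71391 (z = -1*(-45653/71391) = 45653/71391 ≈ 0.63948)
z/r(-79 + 70) = 45653/(71391*(sqrt(52 + (-79 + 70)))) = 45653/(71391*(sqrt(52 - 9))) = 45653/(71391*(sqrt(43))) = 45653*(sqrt(43)/43)/71391 = 45653*sqrt(43)/3069813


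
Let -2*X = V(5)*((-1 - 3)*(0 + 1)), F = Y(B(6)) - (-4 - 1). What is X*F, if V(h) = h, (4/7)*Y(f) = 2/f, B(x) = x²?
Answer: 1835/36 ≈ 50.972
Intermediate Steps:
Y(f) = 7/(2*f) (Y(f) = 7*(2/f)/4 = 7/(2*f))
F = 367/72 (F = 7/(2*(6²)) - (-4 - 1) = (7/2)/36 - 1*(-5) = (7/2)*(1/36) + 5 = 7/72 + 5 = 367/72 ≈ 5.0972)
X = 10 (X = -5*(-1 - 3)*(0 + 1)/2 = -5*(-4*1)/2 = -5*(-4)/2 = -½*(-20) = 10)
X*F = 10*(367/72) = 1835/36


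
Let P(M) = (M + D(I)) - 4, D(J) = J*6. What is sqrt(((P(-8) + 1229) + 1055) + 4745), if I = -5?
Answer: sqrt(6987) ≈ 83.588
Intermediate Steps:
D(J) = 6*J
P(M) = -34 + M (P(M) = (M + 6*(-5)) - 4 = (M - 30) - 4 = (-30 + M) - 4 = -34 + M)
sqrt(((P(-8) + 1229) + 1055) + 4745) = sqrt((((-34 - 8) + 1229) + 1055) + 4745) = sqrt(((-42 + 1229) + 1055) + 4745) = sqrt((1187 + 1055) + 4745) = sqrt(2242 + 4745) = sqrt(6987)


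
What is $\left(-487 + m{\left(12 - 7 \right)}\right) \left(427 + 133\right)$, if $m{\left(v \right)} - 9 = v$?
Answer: $-264880$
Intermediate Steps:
$m{\left(v \right)} = 9 + v$
$\left(-487 + m{\left(12 - 7 \right)}\right) \left(427 + 133\right) = \left(-487 + \left(9 + \left(12 - 7\right)\right)\right) \left(427 + 133\right) = \left(-487 + \left(9 + \left(12 - 7\right)\right)\right) 560 = \left(-487 + \left(9 + 5\right)\right) 560 = \left(-487 + 14\right) 560 = \left(-473\right) 560 = -264880$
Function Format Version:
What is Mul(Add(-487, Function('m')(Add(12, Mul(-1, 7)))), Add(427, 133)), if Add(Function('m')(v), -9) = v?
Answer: -264880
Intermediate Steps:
Function('m')(v) = Add(9, v)
Mul(Add(-487, Function('m')(Add(12, Mul(-1, 7)))), Add(427, 133)) = Mul(Add(-487, Add(9, Add(12, Mul(-1, 7)))), Add(427, 133)) = Mul(Add(-487, Add(9, Add(12, -7))), 560) = Mul(Add(-487, Add(9, 5)), 560) = Mul(Add(-487, 14), 560) = Mul(-473, 560) = -264880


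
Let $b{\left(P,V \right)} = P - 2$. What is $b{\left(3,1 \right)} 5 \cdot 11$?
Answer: $55$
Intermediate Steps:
$b{\left(P,V \right)} = -2 + P$
$b{\left(3,1 \right)} 5 \cdot 11 = \left(-2 + 3\right) 5 \cdot 11 = 1 \cdot 5 \cdot 11 = 5 \cdot 11 = 55$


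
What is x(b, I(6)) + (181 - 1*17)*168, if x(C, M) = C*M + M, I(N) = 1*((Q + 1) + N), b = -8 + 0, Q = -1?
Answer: 27510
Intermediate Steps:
b = -8
I(N) = N (I(N) = 1*((-1 + 1) + N) = 1*(0 + N) = 1*N = N)
x(C, M) = M + C*M
x(b, I(6)) + (181 - 1*17)*168 = 6*(1 - 8) + (181 - 1*17)*168 = 6*(-7) + (181 - 17)*168 = -42 + 164*168 = -42 + 27552 = 27510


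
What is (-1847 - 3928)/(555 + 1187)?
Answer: -5775/1742 ≈ -3.3152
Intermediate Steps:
(-1847 - 3928)/(555 + 1187) = -5775/1742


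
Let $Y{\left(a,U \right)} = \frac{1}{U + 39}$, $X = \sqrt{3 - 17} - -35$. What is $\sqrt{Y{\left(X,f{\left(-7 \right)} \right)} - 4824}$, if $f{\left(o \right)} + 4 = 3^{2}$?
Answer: $\frac{i \sqrt{2334805}}{22} \approx 69.455 i$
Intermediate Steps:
$f{\left(o \right)} = 5$ ($f{\left(o \right)} = -4 + 3^{2} = -4 + 9 = 5$)
$X = 35 + i \sqrt{14}$ ($X = \sqrt{-14} + 35 = i \sqrt{14} + 35 = 35 + i \sqrt{14} \approx 35.0 + 3.7417 i$)
$Y{\left(a,U \right)} = \frac{1}{39 + U}$
$\sqrt{Y{\left(X,f{\left(-7 \right)} \right)} - 4824} = \sqrt{\frac{1}{39 + 5} - 4824} = \sqrt{\frac{1}{44} - 4824} = \sqrt{- \frac{212255}{44}} = \frac{i \sqrt{2334805}}{22}$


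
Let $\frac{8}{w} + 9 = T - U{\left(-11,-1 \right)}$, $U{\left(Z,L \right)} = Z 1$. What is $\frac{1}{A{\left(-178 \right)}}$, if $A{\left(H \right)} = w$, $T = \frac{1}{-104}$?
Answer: $\frac{207}{832} \approx 0.2488$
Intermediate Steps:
$U{\left(Z,L \right)} = Z$
$T = - \frac{1}{104} \approx -0.0096154$
$w = \frac{832}{207}$ ($w = \frac{8}{-9 - - \frac{1143}{104}} = \frac{8}{-9 + \left(- \frac{1}{104} + 11\right)} = \frac{8}{-9 + \frac{1143}{104}} = \frac{8}{\frac{207}{104}} = 8 \cdot \frac{104}{207} = \frac{832}{207} \approx 4.0193$)
$A{\left(H \right)} = \frac{832}{207}$
$\frac{1}{A{\left(-178 \right)}} = \frac{1}{\frac{832}{207}} = \frac{207}{832}$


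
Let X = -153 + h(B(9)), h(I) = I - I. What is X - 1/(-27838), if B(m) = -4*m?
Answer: -4259213/27838 ≈ -153.00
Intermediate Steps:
h(I) = 0
X = -153 (X = -153 + 0 = -153)
X - 1/(-27838) = -153 - 1/(-27838) = -153 - 1*(-1/27838) = -153 + 1/27838 = -4259213/27838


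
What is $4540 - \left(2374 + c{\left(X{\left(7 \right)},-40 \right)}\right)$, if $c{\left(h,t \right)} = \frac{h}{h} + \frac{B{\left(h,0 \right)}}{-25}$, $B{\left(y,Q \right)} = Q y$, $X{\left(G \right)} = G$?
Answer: $2165$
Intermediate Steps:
$c{\left(h,t \right)} = 1$ ($c{\left(h,t \right)} = \frac{h}{h} + \frac{0 h}{-25} = 1 + 0 \left(- \frac{1}{25}\right) = 1 + 0 = 1$)
$4540 - \left(2374 + c{\left(X{\left(7 \right)},-40 \right)}\right) = 4540 - \left(2374 + 1\right) = 4540 - 2375 = 2165$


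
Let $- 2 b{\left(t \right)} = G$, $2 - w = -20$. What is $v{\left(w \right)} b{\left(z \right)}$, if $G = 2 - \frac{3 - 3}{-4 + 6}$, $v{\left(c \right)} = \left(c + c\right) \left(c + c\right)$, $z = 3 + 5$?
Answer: $-1936$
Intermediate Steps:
$w = 22$ ($w = 2 - -20 = 2 + 20 = 22$)
$z = 8$
$v{\left(c \right)} = 4 c^{2}$ ($v{\left(c \right)} = 2 c 2 c = 4 c^{2}$)
$G = 2$ ($G = 2 - \frac{0}{2} = 2 - 0 \cdot \frac{1}{2} = 2 - 0 = 2 + 0 = 2$)
$b{\left(t \right)} = -1$ ($b{\left(t \right)} = \left(- \frac{1}{2}\right) 2 = -1$)
$v{\left(w \right)} b{\left(z \right)} = 4 \cdot 22^{2} \left(-1\right) = 4 \cdot 484 \left(-1\right) = 1936 \left(-1\right) = -1936$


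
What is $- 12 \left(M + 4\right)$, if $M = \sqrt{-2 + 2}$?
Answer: $-48$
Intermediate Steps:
$M = 0$ ($M = \sqrt{0} = 0$)
$- 12 \left(M + 4\right) = - 12 \left(0 + 4\right) = \left(-12\right) 4 = -48$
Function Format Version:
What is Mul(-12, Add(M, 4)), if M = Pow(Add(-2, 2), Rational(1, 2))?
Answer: -48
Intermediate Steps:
M = 0 (M = Pow(0, Rational(1, 2)) = 0)
Mul(-12, Add(M, 4)) = Mul(-12, Add(0, 4)) = Mul(-12, 4) = -48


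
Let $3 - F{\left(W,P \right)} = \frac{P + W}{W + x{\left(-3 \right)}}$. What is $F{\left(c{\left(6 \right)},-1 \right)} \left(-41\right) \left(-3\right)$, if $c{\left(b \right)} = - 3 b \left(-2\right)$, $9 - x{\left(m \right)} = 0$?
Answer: $\frac{820}{3} \approx 273.33$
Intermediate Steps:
$x{\left(m \right)} = 9$ ($x{\left(m \right)} = 9 - 0 = 9 + 0 = 9$)
$c{\left(b \right)} = 6 b$
$F{\left(W,P \right)} = 3 - \frac{P + W}{9 + W}$ ($F{\left(W,P \right)} = 3 - \frac{P + W}{W + 9} = 3 - \frac{P + W}{9 + W}$)
$F{\left(c{\left(6 \right)},-1 \right)} \left(-41\right) \left(-3\right) = \frac{27 - -1 + 2 \cdot 6 \cdot 6}{9 + 6 \cdot 6} \left(-41\right) \left(-3\right) = \frac{27 + 1 + 2 \cdot 36}{9 + 36} \left(-41\right) \left(-3\right) = \frac{27 + 1 + 72}{45} \left(-41\right) \left(-3\right) = \frac{1}{45} \cdot 100 \left(-41\right) \left(-3\right) = \frac{20}{9} \left(-41\right) \left(-3\right) = \left(- \frac{820}{9}\right) \left(-3\right) = \frac{820}{3}$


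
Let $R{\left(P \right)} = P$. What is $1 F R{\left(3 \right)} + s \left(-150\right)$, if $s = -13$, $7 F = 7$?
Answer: $1953$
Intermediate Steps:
$F = 1$ ($F = \frac{1}{7} \cdot 7 = 1$)
$1 F R{\left(3 \right)} + s \left(-150\right) = 1 \cdot 1 \cdot 3 - -1950 = 1 \cdot 3 + 1950 = 3 + 1950 = 1953$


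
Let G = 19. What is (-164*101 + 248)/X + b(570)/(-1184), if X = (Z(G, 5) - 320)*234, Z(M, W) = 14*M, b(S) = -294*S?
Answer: 133553689/935064 ≈ 142.83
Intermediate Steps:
X = -12636 (X = (14*19 - 320)*234 = (266 - 320)*234 = -54*234 = -12636)
(-164*101 + 248)/X + b(570)/(-1184) = (-164*101 + 248)/(-12636) - 294*570/(-1184) = (-16564 + 248)*(-1/12636) - 167580*(-1/1184) = -16316*(-1/12636) + 41895/296 = 4079/3159 + 41895/296 = 133553689/935064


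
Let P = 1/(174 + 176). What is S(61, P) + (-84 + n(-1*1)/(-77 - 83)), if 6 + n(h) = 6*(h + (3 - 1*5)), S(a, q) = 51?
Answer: -657/20 ≈ -32.850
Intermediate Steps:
P = 1/350 ≈ 0.0028571
n(h) = -18 + 6*h (n(h) = -6 + 6*(h + (3 - 1*5)) = -6 + 6*(h + (3 - 5)) = -6 + 6*(h - 2) = -6 + 6*(-2 + h) = -6 + (-12 + 6*h) = -18 + 6*h)
S(61, P) + (-84 + n(-1*1)/(-77 - 83)) = 51 + (-84 + (-18 + 6*(-1*1))/(-77 - 83)) = 51 + (-84 + (-18 + 6*(-1))/(-160)) = 51 + (-84 + (-18 - 6)*(-1/160)) = 51 + (-84 - 24*(-1/160)) = 51 + (-84 + 3/20) = 51 - 1677/20 = -657/20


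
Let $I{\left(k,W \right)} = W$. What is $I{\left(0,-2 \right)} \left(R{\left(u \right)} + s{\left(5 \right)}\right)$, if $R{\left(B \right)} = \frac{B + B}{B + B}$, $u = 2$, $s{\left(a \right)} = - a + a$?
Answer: $-2$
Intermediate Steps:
$s{\left(a \right)} = 0$
$R{\left(B \right)} = 1$ ($R{\left(B \right)} = \frac{2 B}{2 B} = 2 B \frac{1}{2 B} = 1$)
$I{\left(0,-2 \right)} \left(R{\left(u \right)} + s{\left(5 \right)}\right) = - 2 \left(1 + 0\right) = \left(-2\right) 1 = -2$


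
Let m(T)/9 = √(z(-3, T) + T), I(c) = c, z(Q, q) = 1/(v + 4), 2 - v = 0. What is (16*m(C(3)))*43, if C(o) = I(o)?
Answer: 1032*√114 ≈ 11019.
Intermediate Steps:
v = 2 (v = 2 - 1*0 = 2 + 0 = 2)
z(Q, q) = ⅙ (z(Q, q) = 1/(2 + 4) = 1/6 = ⅙)
C(o) = o
m(T) = 9*√(⅙ + T)
(16*m(C(3)))*43 = (16*(3*√(6 + 36*3)/2))*43 = (16*(3*√(6 + 108)/2))*43 = (16*(3*√114/2))*43 = (24*√114)*43 = 1032*√114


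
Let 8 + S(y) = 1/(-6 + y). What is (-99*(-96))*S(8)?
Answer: -71280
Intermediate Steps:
S(y) = -8 + 1/(-6 + y)
(-99*(-96))*S(8) = (-99*(-96))*((49 - 8*8)/(-6 + 8)) = 9504*((49 - 64)/2) = 9504*((1/2)*(-15)) = 9504*(-15/2) = -71280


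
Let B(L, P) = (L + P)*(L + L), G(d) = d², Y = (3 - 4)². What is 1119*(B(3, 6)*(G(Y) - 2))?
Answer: -60426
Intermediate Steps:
Y = 1 (Y = (-1)² = 1)
B(L, P) = 2*L*(L + P) (B(L, P) = (L + P)*(2*L) = 2*L*(L + P))
1119*(B(3, 6)*(G(Y) - 2)) = 1119*((2*3*(3 + 6))*(1² - 2)) = 1119*((2*3*9)*(1 - 2)) = 1119*(54*(-1)) = 1119*(-54) = -60426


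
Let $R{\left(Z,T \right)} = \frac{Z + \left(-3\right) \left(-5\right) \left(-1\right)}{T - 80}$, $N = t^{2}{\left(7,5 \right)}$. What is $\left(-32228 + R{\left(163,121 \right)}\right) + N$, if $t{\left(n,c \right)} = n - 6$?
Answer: $- \frac{1321159}{41} \approx -32223.0$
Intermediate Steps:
$t{\left(n,c \right)} = -6 + n$
$N = 1$ ($N = \left(-6 + 7\right)^{2} = 1^{2} = 1$)
$R{\left(Z,T \right)} = \frac{-15 + Z}{-80 + T}$ ($R{\left(Z,T \right)} = \frac{Z + 15 \left(-1\right)}{-80 + T} = \frac{Z - 15}{-80 + T} = \frac{-15 + Z}{-80 + T}$)
$\left(-32228 + R{\left(163,121 \right)}\right) + N = \left(-32228 + \frac{-15 + 163}{-80 + 121}\right) + 1 = \left(-32228 + \frac{1}{41} \cdot 148\right) + 1 = \left(-32228 + \frac{148}{41}\right) + 1 = - \frac{1321200}{41} + 1 = - \frac{1321159}{41}$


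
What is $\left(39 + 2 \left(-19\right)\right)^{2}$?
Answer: $1$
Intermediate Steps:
$\left(39 + 2 \left(-19\right)\right)^{2} = \left(39 - 38\right)^{2} = 1^{2} = 1$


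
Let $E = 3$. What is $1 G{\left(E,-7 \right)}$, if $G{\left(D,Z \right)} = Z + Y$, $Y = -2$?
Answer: $-9$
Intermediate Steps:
$G{\left(D,Z \right)} = -2 + Z$ ($G{\left(D,Z \right)} = Z - 2 = -2 + Z$)
$1 G{\left(E,-7 \right)} = 1 \left(-2 - 7\right) = 1 \left(-9\right) = -9$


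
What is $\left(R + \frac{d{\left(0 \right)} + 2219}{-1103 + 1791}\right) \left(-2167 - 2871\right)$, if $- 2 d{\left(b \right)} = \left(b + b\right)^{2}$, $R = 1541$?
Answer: $- \frac{2676253613}{344} \approx -7.7798 \cdot 10^{6}$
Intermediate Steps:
$d{\left(b \right)} = - 2 b^{2}$ ($d{\left(b \right)} = - \frac{\left(b + b\right)^{2}}{2} = - \frac{\left(2 b\right)^{2}}{2} = - \frac{4 b^{2}}{2} = - 2 b^{2}$)
$\left(R + \frac{d{\left(0 \right)} + 2219}{-1103 + 1791}\right) \left(-2167 - 2871\right) = \left(1541 + \frac{- 2 \cdot 0^{2} + 2219}{-1103 + 1791}\right) \left(-2167 - 2871\right) = \left(1541 + \frac{\left(-2\right) 0 + 2219}{688}\right) \left(-5038\right) = \left(1541 + \left(0 + 2219\right) \frac{1}{688}\right) \left(-5038\right) = \left(1541 + 2219 \cdot \frac{1}{688}\right) \left(-5038\right) = \left(1541 + \frac{2219}{688}\right) \left(-5038\right) = \frac{1062427}{688} \left(-5038\right) = - \frac{2676253613}{344}$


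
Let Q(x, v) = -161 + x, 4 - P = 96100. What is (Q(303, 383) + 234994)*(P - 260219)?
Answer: -83782483840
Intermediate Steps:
P = -96096 (P = 4 - 1*96100 = 4 - 96100 = -96096)
(Q(303, 383) + 234994)*(P - 260219) = ((-161 + 303) + 234994)*(-96096 - 260219) = (142 + 234994)*(-356315) = 235136*(-356315) = -83782483840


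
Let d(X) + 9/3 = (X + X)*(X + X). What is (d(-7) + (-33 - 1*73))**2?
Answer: 7569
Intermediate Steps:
d(X) = -3 + 4*X**2 (d(X) = -3 + (X + X)*(X + X) = -3 + (2*X)*(2*X) = -3 + 4*X**2)
(d(-7) + (-33 - 1*73))**2 = ((-3 + 4*(-7)**2) + (-33 - 1*73))**2 = ((-3 + 4*49) + (-33 - 73))**2 = ((-3 + 196) - 106)**2 = (193 - 106)**2 = 87**2 = 7569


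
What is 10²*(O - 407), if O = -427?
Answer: -83400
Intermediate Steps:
10²*(O - 407) = 10²*(-427 - 407) = 100*(-834) = -83400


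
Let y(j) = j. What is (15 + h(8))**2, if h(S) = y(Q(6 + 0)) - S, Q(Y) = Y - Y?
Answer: 49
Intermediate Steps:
Q(Y) = 0
h(S) = -S (h(S) = 0 - S = -S)
(15 + h(8))**2 = (15 - 1*8)**2 = (15 - 8)**2 = 7**2 = 49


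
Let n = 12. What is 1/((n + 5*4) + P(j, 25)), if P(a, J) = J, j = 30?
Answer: 1/57 ≈ 0.017544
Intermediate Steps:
1/((n + 5*4) + P(j, 25)) = 1/((12 + 5*4) + 25) = 1/((12 + 20) + 25) = 1/(32 + 25) = 1/57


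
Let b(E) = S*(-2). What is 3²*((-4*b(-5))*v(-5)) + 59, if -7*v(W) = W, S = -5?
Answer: -1387/7 ≈ -198.14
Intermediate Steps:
v(W) = -W/7
b(E) = 10 (b(E) = -5*(-2) = 10)
3²*((-4*b(-5))*v(-5)) + 59 = 3²*((-4*10)*(-⅐*(-5))) + 59 = 9*(-40*5/7) + 59 = 9*(-200/7) + 59 = -1800/7 + 59 = -1387/7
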